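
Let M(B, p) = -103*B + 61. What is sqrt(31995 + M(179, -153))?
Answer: sqrt(13619) ≈ 116.70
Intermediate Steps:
M(B, p) = 61 - 103*B
sqrt(31995 + M(179, -153)) = sqrt(31995 + (61 - 103*179)) = sqrt(31995 + (61 - 18437)) = sqrt(31995 - 18376) = sqrt(13619)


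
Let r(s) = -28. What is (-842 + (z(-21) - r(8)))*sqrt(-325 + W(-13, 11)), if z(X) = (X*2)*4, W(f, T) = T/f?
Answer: -1964*I*sqrt(13767)/13 ≈ -17726.0*I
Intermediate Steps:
z(X) = 8*X (z(X) = (2*X)*4 = 8*X)
(-842 + (z(-21) - r(8)))*sqrt(-325 + W(-13, 11)) = (-842 + (8*(-21) - 1*(-28)))*sqrt(-325 + 11/(-13)) = (-842 + (-168 + 28))*sqrt(-325 + 11*(-1/13)) = (-842 - 140)*sqrt(-325 - 11/13) = -1964*I*sqrt(13767)/13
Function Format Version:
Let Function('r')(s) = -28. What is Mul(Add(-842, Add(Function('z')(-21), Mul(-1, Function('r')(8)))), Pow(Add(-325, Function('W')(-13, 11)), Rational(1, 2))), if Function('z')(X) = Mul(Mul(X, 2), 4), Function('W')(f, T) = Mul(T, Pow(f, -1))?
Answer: Mul(Rational(-1964, 13), I, Pow(13767, Rational(1, 2))) ≈ Mul(-17726., I)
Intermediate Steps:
Function('z')(X) = Mul(8, X) (Function('z')(X) = Mul(Mul(2, X), 4) = Mul(8, X))
Mul(Add(-842, Add(Function('z')(-21), Mul(-1, Function('r')(8)))), Pow(Add(-325, Function('W')(-13, 11)), Rational(1, 2))) = Mul(Add(-842, Add(Mul(8, -21), Mul(-1, -28))), Pow(Add(-325, Mul(11, Pow(-13, -1))), Rational(1, 2))) = Mul(Add(-842, Add(-168, 28)), Pow(Add(-325, Mul(11, Rational(-1, 13))), Rational(1, 2))) = Mul(Add(-842, -140), Pow(Add(-325, Rational(-11, 13)), Rational(1, 2))) = Mul(-982, Pow(Rational(-4236, 13), Rational(1, 2))) = Mul(-982, Mul(Rational(2, 13), I, Pow(13767, Rational(1, 2)))) = Mul(Rational(-1964, 13), I, Pow(13767, Rational(1, 2)))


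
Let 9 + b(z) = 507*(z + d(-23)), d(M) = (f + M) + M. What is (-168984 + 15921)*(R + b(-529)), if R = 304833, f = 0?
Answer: -2035584837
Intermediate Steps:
d(M) = 2*M (d(M) = (0 + M) + M = M + M = 2*M)
b(z) = -23331 + 507*z (b(z) = -9 + 507*(z + 2*(-23)) = -9 + 507*(z - 46) = -9 + 507*(-46 + z) = -9 + (-23322 + 507*z) = -23331 + 507*z)
(-168984 + 15921)*(R + b(-529)) = (-168984 + 15921)*(304833 + (-23331 + 507*(-529))) = -153063*(304833 + (-23331 - 268203)) = -153063*(304833 - 291534) = -153063*13299 = -2035584837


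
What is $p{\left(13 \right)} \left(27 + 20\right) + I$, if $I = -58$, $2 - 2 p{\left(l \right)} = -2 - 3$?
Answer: $\frac{213}{2} \approx 106.5$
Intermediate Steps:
$p{\left(l \right)} = \frac{7}{2}$ ($p{\left(l \right)} = 1 - \frac{-2 - 3}{2} = 1 - - \frac{5}{2} = 1 + \frac{5}{2} = \frac{7}{2}$)
$p{\left(13 \right)} \left(27 + 20\right) + I = \frac{7 \left(27 + 20\right)}{2} - 58 = \frac{7}{2} \cdot 47 - 58 = \frac{329}{2} - 58 = \frac{213}{2}$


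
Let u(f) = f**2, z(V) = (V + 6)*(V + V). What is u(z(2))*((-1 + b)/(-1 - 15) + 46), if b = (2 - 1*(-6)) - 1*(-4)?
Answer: 46400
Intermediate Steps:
b = 12 (b = (2 + 6) + 4 = 8 + 4 = 12)
z(V) = 2*V*(6 + V) (z(V) = (6 + V)*(2*V) = 2*V*(6 + V))
u(z(2))*((-1 + b)/(-1 - 15) + 46) = (2*2*(6 + 2))**2*((-1 + 12)/(-1 - 15) + 46) = (2*2*8)**2*(11/(-16) + 46) = 32**2*(11*(-1/16) + 46) = 1024*(-11/16 + 46) = 1024*(725/16) = 46400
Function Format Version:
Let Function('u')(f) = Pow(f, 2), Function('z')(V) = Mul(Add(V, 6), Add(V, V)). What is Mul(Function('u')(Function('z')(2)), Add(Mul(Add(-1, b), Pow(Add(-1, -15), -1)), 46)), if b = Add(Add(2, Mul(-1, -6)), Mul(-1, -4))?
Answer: 46400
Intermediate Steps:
b = 12 (b = Add(Add(2, 6), 4) = Add(8, 4) = 12)
Function('z')(V) = Mul(2, V, Add(6, V)) (Function('z')(V) = Mul(Add(6, V), Mul(2, V)) = Mul(2, V, Add(6, V)))
Mul(Function('u')(Function('z')(2)), Add(Mul(Add(-1, b), Pow(Add(-1, -15), -1)), 46)) = Mul(Pow(Mul(2, 2, Add(6, 2)), 2), Add(Mul(Add(-1, 12), Pow(Add(-1, -15), -1)), 46)) = Mul(Pow(Mul(2, 2, 8), 2), Add(Mul(11, Pow(-16, -1)), 46)) = Mul(Pow(32, 2), Add(Mul(11, Rational(-1, 16)), 46)) = Mul(1024, Add(Rational(-11, 16), 46)) = Mul(1024, Rational(725, 16)) = 46400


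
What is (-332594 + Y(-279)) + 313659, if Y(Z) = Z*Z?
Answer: 58906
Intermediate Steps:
Y(Z) = Z²
(-332594 + Y(-279)) + 313659 = (-332594 + (-279)²) + 313659 = (-332594 + 77841) + 313659 = -254753 + 313659 = 58906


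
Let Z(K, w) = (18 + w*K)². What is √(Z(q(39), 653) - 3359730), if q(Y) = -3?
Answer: √407751 ≈ 638.55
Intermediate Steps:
Z(K, w) = (18 + K*w)²
√(Z(q(39), 653) - 3359730) = √((18 - 3*653)² - 3359730) = √((18 - 1959)² - 3359730) = √((-1941)² - 3359730) = √(3767481 - 3359730) = √407751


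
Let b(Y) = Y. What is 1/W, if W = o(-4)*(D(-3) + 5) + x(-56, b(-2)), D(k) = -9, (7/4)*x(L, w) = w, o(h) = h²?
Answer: -7/456 ≈ -0.015351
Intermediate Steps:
x(L, w) = 4*w/7
W = -456/7 (W = (-4)²*(-9 + 5) + (4/7)*(-2) = 16*(-4) - 8/7 = -64 - 8/7 = -456/7 ≈ -65.143)
1/W = 1/(-456/7) = -7/456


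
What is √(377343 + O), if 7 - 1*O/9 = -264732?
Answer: 27*√3786 ≈ 1661.3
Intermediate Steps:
O = 2382651 (O = 63 - 9*(-264732) = 63 + 2382588 = 2382651)
√(377343 + O) = √(377343 + 2382651) = √2759994 = 27*√3786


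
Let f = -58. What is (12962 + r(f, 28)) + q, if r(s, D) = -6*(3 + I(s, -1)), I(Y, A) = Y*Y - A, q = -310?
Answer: -7556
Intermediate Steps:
I(Y, A) = Y² - A
r(s, D) = -24 - 6*s² (r(s, D) = -6*(3 + (s² - 1*(-1))) = -6*(3 + (s² + 1)) = -6*(3 + (1 + s²)) = -6*(4 + s²) = -24 - 6*s²)
(12962 + r(f, 28)) + q = (12962 + (-24 - 6*(-58)²)) - 310 = (12962 + (-24 - 6*3364)) - 310 = (12962 + (-24 - 20184)) - 310 = (12962 - 20208) - 310 = -7246 - 310 = -7556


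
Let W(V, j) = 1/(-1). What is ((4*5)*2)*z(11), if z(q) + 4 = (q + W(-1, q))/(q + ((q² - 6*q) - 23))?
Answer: -6480/43 ≈ -150.70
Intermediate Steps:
W(V, j) = -1
z(q) = -4 + (-1 + q)/(-23 + q² - 5*q) (z(q) = -4 + (q - 1)/(q + ((q² - 6*q) - 23)) = -4 + (-1 + q)/(q + (-23 + q² - 6*q)) = -4 + (-1 + q)/(-23 + q² - 5*q))
((4*5)*2)*z(11) = ((4*5)*2)*((-91 - 21*11 + 4*11²)/(23 - 1*11² + 5*11)) = (20*2)*((-91 - 231 + 4*121)/(23 - 1*121 + 55)) = 40*((-91 - 231 + 484)/(23 - 121 + 55)) = 40*(162/(-43)) = 40*(-1/43*162) = 40*(-162/43) = -6480/43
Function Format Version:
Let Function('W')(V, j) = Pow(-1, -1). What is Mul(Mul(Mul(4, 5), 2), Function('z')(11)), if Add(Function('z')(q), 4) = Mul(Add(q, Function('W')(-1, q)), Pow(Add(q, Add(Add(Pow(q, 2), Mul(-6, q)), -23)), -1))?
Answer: Rational(-6480, 43) ≈ -150.70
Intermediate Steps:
Function('W')(V, j) = -1
Function('z')(q) = Add(-4, Mul(Pow(Add(-23, Pow(q, 2), Mul(-5, q)), -1), Add(-1, q))) (Function('z')(q) = Add(-4, Mul(Add(q, -1), Pow(Add(q, Add(Add(Pow(q, 2), Mul(-6, q)), -23)), -1))) = Add(-4, Mul(Add(-1, q), Pow(Add(q, Add(-23, Pow(q, 2), Mul(-6, q))), -1))) = Add(-4, Mul(Add(-1, q), Pow(Add(-23, Pow(q, 2), Mul(-5, q)), -1))) = Add(-4, Mul(Pow(Add(-23, Pow(q, 2), Mul(-5, q)), -1), Add(-1, q))))
Mul(Mul(Mul(4, 5), 2), Function('z')(11)) = Mul(Mul(Mul(4, 5), 2), Mul(Pow(Add(23, Mul(-1, Pow(11, 2)), Mul(5, 11)), -1), Add(-91, Mul(-21, 11), Mul(4, Pow(11, 2))))) = Mul(Mul(20, 2), Mul(Pow(Add(23, Mul(-1, 121), 55), -1), Add(-91, -231, Mul(4, 121)))) = Mul(40, Mul(Pow(Add(23, -121, 55), -1), Add(-91, -231, 484))) = Mul(40, Mul(Pow(-43, -1), 162)) = Mul(40, Mul(Rational(-1, 43), 162)) = Mul(40, Rational(-162, 43)) = Rational(-6480, 43)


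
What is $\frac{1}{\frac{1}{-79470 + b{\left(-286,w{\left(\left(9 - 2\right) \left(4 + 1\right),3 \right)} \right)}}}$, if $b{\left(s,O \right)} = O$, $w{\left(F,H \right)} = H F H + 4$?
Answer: $-79151$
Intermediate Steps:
$w{\left(F,H \right)} = 4 + F H^{2}$ ($w{\left(F,H \right)} = F H H + 4 = F H^{2} + 4 = 4 + F H^{2}$)
$\frac{1}{\frac{1}{-79470 + b{\left(-286,w{\left(\left(9 - 2\right) \left(4 + 1\right),3 \right)} \right)}}} = \frac{1}{\frac{1}{-79470 + \left(4 + \left(9 - 2\right) \left(4 + 1\right) 3^{2}\right)}} = \frac{1}{\frac{1}{-79470 + \left(4 + 7 \cdot 5 \cdot 9\right)}} = \frac{1}{\frac{1}{-79470 + \left(4 + 35 \cdot 9\right)}} = \frac{1}{\frac{1}{-79470 + \left(4 + 315\right)}} = \frac{1}{\frac{1}{-79470 + 319}} = \frac{1}{\frac{1}{-79151}} = \frac{1}{- \frac{1}{79151}} = -79151$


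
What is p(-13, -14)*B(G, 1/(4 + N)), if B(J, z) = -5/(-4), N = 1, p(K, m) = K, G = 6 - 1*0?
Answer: -65/4 ≈ -16.250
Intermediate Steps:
G = 6 (G = 6 + 0 = 6)
B(J, z) = 5/4 (B(J, z) = -5*(-¼) = 5/4)
p(-13, -14)*B(G, 1/(4 + N)) = -13*5/4 = -65/4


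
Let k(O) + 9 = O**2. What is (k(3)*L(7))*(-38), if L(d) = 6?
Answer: 0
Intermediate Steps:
k(O) = -9 + O**2
(k(3)*L(7))*(-38) = ((-9 + 3**2)*6)*(-38) = ((-9 + 9)*6)*(-38) = (0*6)*(-38) = 0*(-38) = 0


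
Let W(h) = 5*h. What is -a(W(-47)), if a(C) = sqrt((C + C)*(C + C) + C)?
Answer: -sqrt(220665) ≈ -469.75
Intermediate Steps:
a(C) = sqrt(C + 4*C**2) (a(C) = sqrt((2*C)*(2*C) + C) = sqrt(4*C**2 + C) = sqrt(C + 4*C**2))
-a(W(-47)) = -sqrt((5*(-47))*(1 + 4*(5*(-47)))) = -sqrt(-235*(1 + 4*(-235))) = -sqrt(-235*(1 - 940)) = -sqrt(-235*(-939)) = -sqrt(220665)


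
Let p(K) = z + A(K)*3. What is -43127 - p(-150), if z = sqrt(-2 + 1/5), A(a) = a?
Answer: -42677 - 3*I*sqrt(5)/5 ≈ -42677.0 - 1.3416*I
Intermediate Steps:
z = 3*I*sqrt(5)/5 (z = sqrt(-2 + 1*(1/5)) = sqrt(-2 + 1/5) = sqrt(-9/5) = 3*I*sqrt(5)/5 ≈ 1.3416*I)
p(K) = 3*K + 3*I*sqrt(5)/5 (p(K) = 3*I*sqrt(5)/5 + K*3 = 3*I*sqrt(5)/5 + 3*K = 3*K + 3*I*sqrt(5)/5)
-43127 - p(-150) = -43127 - (3*(-150) + 3*I*sqrt(5)/5) = -43127 - (-450 + 3*I*sqrt(5)/5) = -43127 + (450 - 3*I*sqrt(5)/5) = -42677 - 3*I*sqrt(5)/5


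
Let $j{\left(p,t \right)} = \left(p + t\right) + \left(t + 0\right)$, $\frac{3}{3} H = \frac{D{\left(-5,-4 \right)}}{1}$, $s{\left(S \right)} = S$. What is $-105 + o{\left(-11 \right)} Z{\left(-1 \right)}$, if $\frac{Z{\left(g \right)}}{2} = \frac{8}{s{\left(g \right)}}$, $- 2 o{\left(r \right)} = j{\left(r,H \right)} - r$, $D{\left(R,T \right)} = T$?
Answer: $-169$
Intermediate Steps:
$H = -4$ ($H = - \frac{4}{1} = \left(-4\right) 1 = -4$)
$j{\left(p,t \right)} = p + 2 t$ ($j{\left(p,t \right)} = \left(p + t\right) + t = p + 2 t$)
$o{\left(r \right)} = 4$ ($o{\left(r \right)} = - \frac{\left(r + 2 \left(-4\right)\right) - r}{2} = - \frac{\left(r - 8\right) - r}{2} = - \frac{\left(-8 + r\right) - r}{2} = \left(- \frac{1}{2}\right) \left(-8\right) = 4$)
$Z{\left(g \right)} = \frac{16}{g}$ ($Z{\left(g \right)} = 2 \frac{8}{g} = \frac{16}{g}$)
$-105 + o{\left(-11 \right)} Z{\left(-1 \right)} = -105 + 4 \frac{16}{-1} = -105 + 4 \cdot 16 \left(-1\right) = -105 + 4 \left(-16\right) = -105 - 64 = -169$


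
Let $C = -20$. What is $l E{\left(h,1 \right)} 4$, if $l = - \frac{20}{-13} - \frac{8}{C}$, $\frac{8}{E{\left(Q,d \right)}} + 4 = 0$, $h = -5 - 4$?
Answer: $- \frac{1008}{65} \approx -15.508$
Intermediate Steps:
$h = -9$
$E{\left(Q,d \right)} = -2$ ($E{\left(Q,d \right)} = \frac{8}{-4 + 0} = \frac{8}{-4} = 8 \left(- \frac{1}{4}\right) = -2$)
$l = \frac{126}{65}$ ($l = - \frac{20}{-13} - \frac{8}{-20} = \left(-20\right) \left(- \frac{1}{13}\right) - - \frac{2}{5} = \frac{20}{13} + \frac{2}{5} = \frac{126}{65} \approx 1.9385$)
$l E{\left(h,1 \right)} 4 = \frac{126}{65} \left(-2\right) 4 = \left(- \frac{252}{65}\right) 4 = - \frac{1008}{65}$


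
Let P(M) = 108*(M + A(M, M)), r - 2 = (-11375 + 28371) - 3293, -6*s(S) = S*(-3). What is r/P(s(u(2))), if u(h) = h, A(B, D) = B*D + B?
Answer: 13705/324 ≈ 42.299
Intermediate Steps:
A(B, D) = B + B*D
s(S) = S/2 (s(S) = -S*(-3)/6 = -(-1)*S/2 = S/2)
r = 13705 (r = 2 + ((-11375 + 28371) - 3293) = 2 + (16996 - 3293) = 2 + 13703 = 13705)
P(M) = 108*M + 108*M*(1 + M) (P(M) = 108*(M + M*(1 + M)) = 108*M + 108*M*(1 + M))
r/P(s(u(2))) = 13705/((108*((½)*2)*(2 + (½)*2))) = 13705/((108*1*(2 + 1))) = 13705/((108*1*3)) = 13705/324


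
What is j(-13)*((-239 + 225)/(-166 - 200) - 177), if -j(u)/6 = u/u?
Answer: 64768/61 ≈ 1061.8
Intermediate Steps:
j(u) = -6 (j(u) = -6*u/u = -6*1 = -6)
j(-13)*((-239 + 225)/(-166 - 200) - 177) = -6*((-239 + 225)/(-166 - 200) - 177) = -6*(-14/(-366) - 177) = -6*(-14*(-1/366) - 177) = -6*(7/183 - 177) = -6*(-32384/183) = 64768/61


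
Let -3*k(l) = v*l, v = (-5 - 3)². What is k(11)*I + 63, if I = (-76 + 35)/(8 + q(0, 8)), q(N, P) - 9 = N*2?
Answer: 32077/51 ≈ 628.96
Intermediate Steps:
q(N, P) = 9 + 2*N (q(N, P) = 9 + N*2 = 9 + 2*N)
v = 64 (v = (-8)² = 64)
I = -41/17 (I = (-76 + 35)/(8 + (9 + 2*0)) = -41/(8 + (9 + 0)) = -41/(8 + 9) = -41/17 ≈ -2.4118)
k(l) = -64*l/3
k(11)*I + 63 = -64/3*11*(-41/17) + 63 = -704/3*(-41/17) + 63 = 28864/51 + 63 = 32077/51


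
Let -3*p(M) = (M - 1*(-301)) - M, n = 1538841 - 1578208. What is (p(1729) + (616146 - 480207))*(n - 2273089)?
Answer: -942362819296/3 ≈ -3.1412e+11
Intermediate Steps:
n = -39367
p(M) = -301/3 (p(M) = -((M - 1*(-301)) - M)/3 = -((M + 301) - M)/3 = -((301 + M) - M)/3 = -1/3*301 = -301/3)
(p(1729) + (616146 - 480207))*(n - 2273089) = (-301/3 + (616146 - 480207))*(-39367 - 2273089) = (-301/3 + 135939)*(-2312456) = (407516/3)*(-2312456) = -942362819296/3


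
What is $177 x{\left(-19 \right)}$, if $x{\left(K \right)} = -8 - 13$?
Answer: $-3717$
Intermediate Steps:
$x{\left(K \right)} = -21$
$177 x{\left(-19 \right)} = 177 \left(-21\right) = -3717$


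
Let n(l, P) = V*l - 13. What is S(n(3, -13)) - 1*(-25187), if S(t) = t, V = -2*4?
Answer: 25150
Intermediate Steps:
V = -8
n(l, P) = -13 - 8*l (n(l, P) = -8*l - 13 = -13 - 8*l)
S(n(3, -13)) - 1*(-25187) = (-13 - 8*3) - 1*(-25187) = (-13 - 24) + 25187 = -37 + 25187 = 25150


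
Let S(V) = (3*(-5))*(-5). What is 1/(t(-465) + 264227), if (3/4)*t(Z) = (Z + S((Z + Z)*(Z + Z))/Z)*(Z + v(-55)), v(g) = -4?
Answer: 93/51625031 ≈ 1.8015e-6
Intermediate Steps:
S(V) = 75 (S(V) = -15*(-5) = 75)
t(Z) = 4*(-4 + Z)*(Z + 75/Z)/3 (t(Z) = 4*((Z + 75/Z)*(Z - 4))/3 = 4*((Z + 75/Z)*(-4 + Z))/3 = 4*((-4 + Z)*(Z + 75/Z))/3 = 4*(-4 + Z)*(Z + 75/Z)/3)
1/(t(-465) + 264227) = 1/((4/3)*(-300 - 465*(75 + (-465)**2 - 4*(-465)))/(-465) + 264227) = 1/((4/3)*(-1/465)*(-300 - 465*(75 + 216225 + 1860)) + 264227) = 1/((4/3)*(-1/465)*(-300 - 465*218160) + 264227) = 1/((4/3)*(-1/465)*(-300 - 101444400) + 264227) = 1/((4/3)*(-1/465)*(-101444700) + 264227) = 1/(27051920/93 + 264227) = 1/(51625031/93) = 93/51625031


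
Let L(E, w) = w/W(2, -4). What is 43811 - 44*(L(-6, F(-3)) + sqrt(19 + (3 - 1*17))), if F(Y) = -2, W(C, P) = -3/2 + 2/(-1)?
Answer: 306501/7 - 44*sqrt(5) ≈ 43688.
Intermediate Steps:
W(C, P) = -7/2 (W(C, P) = -3*1/2 + 2*(-1) = -3/2 - 2 = -7/2)
L(E, w) = -2*w/7 (L(E, w) = w/(-7/2) = w*(-2/7) = -2*w/7)
43811 - 44*(L(-6, F(-3)) + sqrt(19 + (3 - 1*17))) = 43811 - 44*(-2/7*(-2) + sqrt(19 + (3 - 1*17))) = 43811 - 44*(4/7 + sqrt(19 + (3 - 17))) = 43811 - 44*(4/7 + sqrt(19 - 14)) = 43811 - 44*(4/7 + sqrt(5)) = 43811 + (-176/7 - 44*sqrt(5)) = 306501/7 - 44*sqrt(5)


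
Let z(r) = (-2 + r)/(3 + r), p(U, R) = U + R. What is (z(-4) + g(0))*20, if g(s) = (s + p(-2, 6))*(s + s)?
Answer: 120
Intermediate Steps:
p(U, R) = R + U
z(r) = (-2 + r)/(3 + r)
g(s) = 2*s*(4 + s) (g(s) = (s + (6 - 2))*(s + s) = (s + 4)*(2*s) = (4 + s)*(2*s) = 2*s*(4 + s))
(z(-4) + g(0))*20 = ((-2 - 4)/(3 - 4) + 2*0*(4 + 0))*20 = (-6/(-1) + 2*0*4)*20 = (-1*(-6) + 0)*20 = (6 + 0)*20 = 6*20 = 120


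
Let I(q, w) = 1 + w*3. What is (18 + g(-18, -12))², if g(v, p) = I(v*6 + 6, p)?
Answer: 289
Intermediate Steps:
I(q, w) = 1 + 3*w
g(v, p) = 1 + 3*p
(18 + g(-18, -12))² = (18 + (1 + 3*(-12)))² = (18 + (1 - 36))² = (18 - 35)² = (-17)² = 289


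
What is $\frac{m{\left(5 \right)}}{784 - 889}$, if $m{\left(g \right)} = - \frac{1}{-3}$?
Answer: $- \frac{1}{315} \approx -0.0031746$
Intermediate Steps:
$m{\left(g \right)} = \frac{1}{3}$ ($m{\left(g \right)} = \left(-1\right) \left(- \frac{1}{3}\right) = \frac{1}{3}$)
$\frac{m{\left(5 \right)}}{784 - 889} = \frac{1}{3 \left(784 - 889\right)} = \frac{1}{3 \left(-105\right)} = \frac{1}{3} \left(- \frac{1}{105}\right) = - \frac{1}{315}$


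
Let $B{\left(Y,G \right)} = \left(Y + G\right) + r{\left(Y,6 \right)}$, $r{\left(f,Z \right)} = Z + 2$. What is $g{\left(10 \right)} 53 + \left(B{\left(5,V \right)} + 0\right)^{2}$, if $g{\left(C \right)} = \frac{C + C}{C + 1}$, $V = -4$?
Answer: $\frac{1951}{11} \approx 177.36$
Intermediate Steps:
$r{\left(f,Z \right)} = 2 + Z$
$g{\left(C \right)} = \frac{2 C}{1 + C}$
$B{\left(Y,G \right)} = 8 + G + Y$ ($B{\left(Y,G \right)} = \left(Y + G\right) + \left(2 + 6\right) = \left(G + Y\right) + 8 = 8 + G + Y$)
$g{\left(10 \right)} 53 + \left(B{\left(5,V \right)} + 0\right)^{2} = 2 \cdot 10 \frac{1}{1 + 10} \cdot 53 + \left(\left(8 - 4 + 5\right) + 0\right)^{2} = 2 \cdot 10 \cdot \frac{1}{11} \cdot 53 + \left(9 + 0\right)^{2} = 2 \cdot 10 \cdot \frac{1}{11} \cdot 53 + 9^{2} = \frac{20}{11} \cdot 53 + 81 = \frac{1060}{11} + 81 = \frac{1951}{11}$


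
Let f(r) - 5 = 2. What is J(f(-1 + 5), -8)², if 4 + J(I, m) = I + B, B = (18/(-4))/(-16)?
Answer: 11025/1024 ≈ 10.767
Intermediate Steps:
f(r) = 7 (f(r) = 5 + 2 = 7)
B = 9/32 (B = (18*(-¼))*(-1/16) = -9/2*(-1/16) = 9/32 ≈ 0.28125)
J(I, m) = -119/32 + I (J(I, m) = -4 + (I + 9/32) = -4 + (9/32 + I) = -119/32 + I)
J(f(-1 + 5), -8)² = (-119/32 + 7)² = (105/32)² = 11025/1024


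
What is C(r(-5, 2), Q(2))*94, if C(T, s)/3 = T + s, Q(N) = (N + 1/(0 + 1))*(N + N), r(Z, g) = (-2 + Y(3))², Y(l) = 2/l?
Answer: 11656/3 ≈ 3885.3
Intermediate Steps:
r(Z, g) = 16/9 (r(Z, g) = (-2 + 2/3)² = (-2 + 2*(⅓))² = (-2 + ⅔)² = (-4/3)² = 16/9)
Q(N) = 2*N*(1 + N) (Q(N) = (N + 1/1)*(2*N) = (N + 1)*(2*N) = (1 + N)*(2*N) = 2*N*(1 + N))
C(T, s) = 3*T + 3*s (C(T, s) = 3*(T + s) = 3*T + 3*s)
C(r(-5, 2), Q(2))*94 = (3*(16/9) + 3*(2*2*(1 + 2)))*94 = (16/3 + 3*(2*2*3))*94 = (16/3 + 3*12)*94 = (16/3 + 36)*94 = (124/3)*94 = 11656/3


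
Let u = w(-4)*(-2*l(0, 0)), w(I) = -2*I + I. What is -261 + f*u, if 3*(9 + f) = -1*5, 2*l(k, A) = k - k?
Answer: -261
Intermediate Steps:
l(k, A) = 0 (l(k, A) = (k - k)/2 = (½)*0 = 0)
w(I) = -I
f = -32/3 (f = -9 + (-1*5)/3 = -9 + (⅓)*(-5) = -9 - 5/3 = -32/3 ≈ -10.667)
u = 0 (u = (-1*(-4))*(-2*0) = 4*0 = 0)
-261 + f*u = -261 - 32/3*0 = -261 + 0 = -261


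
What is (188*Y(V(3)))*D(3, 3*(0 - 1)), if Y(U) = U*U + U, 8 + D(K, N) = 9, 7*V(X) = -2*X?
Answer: -1128/49 ≈ -23.020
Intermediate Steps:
V(X) = -2*X/7 (V(X) = (-2*X)/7 = -2*X/7)
D(K, N) = 1 (D(K, N) = -8 + 9 = 1)
Y(U) = U + U² (Y(U) = U² + U = U + U²)
(188*Y(V(3)))*D(3, 3*(0 - 1)) = (188*((-2/7*3)*(1 - 2/7*3)))*1 = (188*(-6*(1 - 6/7)/7))*1 = (188*(-6/7*⅐))*1 = (188*(-6/49))*1 = -1128/49*1 = -1128/49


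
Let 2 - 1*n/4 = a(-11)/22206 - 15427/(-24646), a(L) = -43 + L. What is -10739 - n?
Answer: -490029227955/45607423 ≈ -10745.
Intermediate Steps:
n = 251112358/45607423 (n = 8 - 4*((-43 - 11)/22206 - 15427/(-24646)) = 8 - 4*(-54*1/22206 - 15427*(-1/24646)) = 8 - 4*(-9/3701 + 15427/24646) = 8 - 4*56873513/91214846 = 8 - 113747026/45607423 = 251112358/45607423 ≈ 5.5060)
-10739 - n = -10739 - 1*251112358/45607423 = -10739 - 251112358/45607423 = -490029227955/45607423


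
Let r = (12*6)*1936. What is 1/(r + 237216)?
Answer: 1/376608 ≈ 2.6553e-6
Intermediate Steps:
r = 139392 (r = 72*1936 = 139392)
1/(r + 237216) = 1/(139392 + 237216) = 1/376608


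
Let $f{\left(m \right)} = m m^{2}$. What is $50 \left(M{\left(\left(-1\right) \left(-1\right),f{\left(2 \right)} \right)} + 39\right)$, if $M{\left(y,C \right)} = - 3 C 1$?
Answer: $750$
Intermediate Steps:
$f{\left(m \right)} = m^{3}$
$M{\left(y,C \right)} = - 3 C$
$50 \left(M{\left(\left(-1\right) \left(-1\right),f{\left(2 \right)} \right)} + 39\right) = 50 \left(- 3 \cdot 2^{3} + 39\right) = 50 \left(\left(-3\right) 8 + 39\right) = 50 \left(-24 + 39\right) = 50 \cdot 15 = 750$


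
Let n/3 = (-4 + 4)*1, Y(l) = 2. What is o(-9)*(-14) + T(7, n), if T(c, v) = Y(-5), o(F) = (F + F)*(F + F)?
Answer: -4534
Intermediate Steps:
o(F) = 4*F² (o(F) = (2*F)*(2*F) = 4*F²)
n = 0 (n = 3*((-4 + 4)*1) = 3*(0*1) = 3*0 = 0)
T(c, v) = 2
o(-9)*(-14) + T(7, n) = (4*(-9)²)*(-14) + 2 = (4*81)*(-14) + 2 = 324*(-14) + 2 = -4536 + 2 = -4534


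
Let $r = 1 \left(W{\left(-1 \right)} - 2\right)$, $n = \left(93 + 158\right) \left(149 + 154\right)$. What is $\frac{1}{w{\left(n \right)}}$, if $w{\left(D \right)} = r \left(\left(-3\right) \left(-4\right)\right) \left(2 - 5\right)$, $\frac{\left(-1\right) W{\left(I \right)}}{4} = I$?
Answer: $- \frac{1}{72} \approx -0.013889$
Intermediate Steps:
$W{\left(I \right)} = - 4 I$
$n = 76053$ ($n = 251 \cdot 303 = 76053$)
$r = 2$ ($r = 1 \left(\left(-4\right) \left(-1\right) - 2\right) = 1 \left(4 - 2\right) = 1 \cdot 2 = 2$)
$w{\left(D \right)} = -72$ ($w{\left(D \right)} = 2 \left(\left(-3\right) \left(-4\right)\right) \left(2 - 5\right) = 2 \cdot 12 \left(2 - 5\right) = 24 \left(-3\right) = -72$)
$\frac{1}{w{\left(n \right)}} = \frac{1}{-72} = - \frac{1}{72}$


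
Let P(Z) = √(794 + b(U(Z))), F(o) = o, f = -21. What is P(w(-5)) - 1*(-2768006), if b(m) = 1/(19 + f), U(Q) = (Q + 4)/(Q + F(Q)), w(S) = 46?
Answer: 2768006 + 23*√6/2 ≈ 2.7680e+6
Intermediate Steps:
U(Q) = (4 + Q)/(2*Q) (U(Q) = (Q + 4)/(Q + Q) = (4 + Q)/((2*Q)) = (4 + Q)*(1/(2*Q)) = (4 + Q)/(2*Q))
b(m) = -½ (b(m) = 1/(19 - 21) = 1/(-2) = -½)
P(Z) = 23*√6/2 (P(Z) = √(794 - ½) = √(1587/2) = 23*√6/2)
P(w(-5)) - 1*(-2768006) = 23*√6/2 - 1*(-2768006) = 23*√6/2 + 2768006 = 2768006 + 23*√6/2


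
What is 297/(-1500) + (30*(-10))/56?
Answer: -19443/3500 ≈ -5.5551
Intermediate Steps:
297/(-1500) + (30*(-10))/56 = 297*(-1/1500) - 300*1/56 = -99/500 - 75/14 = -19443/3500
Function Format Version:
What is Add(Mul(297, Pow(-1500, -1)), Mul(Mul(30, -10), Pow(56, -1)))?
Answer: Rational(-19443, 3500) ≈ -5.5551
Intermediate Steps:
Add(Mul(297, Pow(-1500, -1)), Mul(Mul(30, -10), Pow(56, -1))) = Add(Mul(297, Rational(-1, 1500)), Mul(-300, Rational(1, 56))) = Add(Rational(-99, 500), Rational(-75, 14)) = Rational(-19443, 3500)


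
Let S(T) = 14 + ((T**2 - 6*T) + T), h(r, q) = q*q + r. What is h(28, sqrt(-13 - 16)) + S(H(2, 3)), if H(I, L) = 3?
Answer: 7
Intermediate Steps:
h(r, q) = r + q**2 (h(r, q) = q**2 + r = r + q**2)
S(T) = 14 + T**2 - 5*T (S(T) = 14 + (T**2 - 5*T) = 14 + T**2 - 5*T)
h(28, sqrt(-13 - 16)) + S(H(2, 3)) = (28 + (sqrt(-13 - 16))**2) + (14 + 3**2 - 5*3) = (28 + (sqrt(-29))**2) + (14 + 9 - 15) = (28 + (I*sqrt(29))**2) + 8 = (28 - 29) + 8 = -1 + 8 = 7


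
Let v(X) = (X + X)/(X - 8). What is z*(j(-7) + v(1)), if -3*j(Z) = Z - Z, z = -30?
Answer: 60/7 ≈ 8.5714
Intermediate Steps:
j(Z) = 0 (j(Z) = -(Z - Z)/3 = -⅓*0 = 0)
v(X) = 2*X/(-8 + X) (v(X) = (2*X)/(-8 + X) = 2*X/(-8 + X))
z*(j(-7) + v(1)) = -30*(0 + 2*1/(-8 + 1)) = -30*(0 + 2*1/(-7)) = -30*(0 + 2*1*(-⅐)) = -30*(0 - 2/7) = -30*(-2/7) = 60/7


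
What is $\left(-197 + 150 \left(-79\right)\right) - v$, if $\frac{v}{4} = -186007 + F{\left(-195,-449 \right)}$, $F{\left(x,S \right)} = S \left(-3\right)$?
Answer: $726593$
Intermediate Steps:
$F{\left(x,S \right)} = - 3 S$
$v = -738640$ ($v = 4 \left(-186007 - -1347\right) = 4 \left(-186007 + 1347\right) = 4 \left(-184660\right) = -738640$)
$\left(-197 + 150 \left(-79\right)\right) - v = \left(-197 + 150 \left(-79\right)\right) - -738640 = \left(-197 - 11850\right) + 738640 = -12047 + 738640 = 726593$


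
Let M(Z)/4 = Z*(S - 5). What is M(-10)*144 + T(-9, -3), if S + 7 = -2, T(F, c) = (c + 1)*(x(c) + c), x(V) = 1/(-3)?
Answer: 241940/3 ≈ 80647.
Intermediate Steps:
x(V) = -1/3
T(F, c) = (1 + c)*(-1/3 + c) (T(F, c) = (c + 1)*(-1/3 + c) = (1 + c)*(-1/3 + c))
S = -9 (S = -7 - 2 = -9)
M(Z) = -56*Z (M(Z) = 4*(Z*(-9 - 5)) = 4*(Z*(-14)) = 4*(-14*Z) = -56*Z)
M(-10)*144 + T(-9, -3) = -56*(-10)*144 + (-1/3 + (-3)**2 + (2/3)*(-3)) = 560*144 + (-1/3 + 9 - 2) = 80640 + 20/3 = 241940/3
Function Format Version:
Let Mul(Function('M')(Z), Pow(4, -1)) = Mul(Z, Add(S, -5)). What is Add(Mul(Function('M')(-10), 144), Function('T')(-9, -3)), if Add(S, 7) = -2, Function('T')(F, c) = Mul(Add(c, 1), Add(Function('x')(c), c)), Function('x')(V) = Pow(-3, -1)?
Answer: Rational(241940, 3) ≈ 80647.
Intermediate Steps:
Function('x')(V) = Rational(-1, 3)
Function('T')(F, c) = Mul(Add(1, c), Add(Rational(-1, 3), c)) (Function('T')(F, c) = Mul(Add(c, 1), Add(Rational(-1, 3), c)) = Mul(Add(1, c), Add(Rational(-1, 3), c)))
S = -9 (S = Add(-7, -2) = -9)
Function('M')(Z) = Mul(-56, Z) (Function('M')(Z) = Mul(4, Mul(Z, Add(-9, -5))) = Mul(4, Mul(Z, -14)) = Mul(4, Mul(-14, Z)) = Mul(-56, Z))
Add(Mul(Function('M')(-10), 144), Function('T')(-9, -3)) = Add(Mul(Mul(-56, -10), 144), Add(Rational(-1, 3), Pow(-3, 2), Mul(Rational(2, 3), -3))) = Add(Mul(560, 144), Add(Rational(-1, 3), 9, -2)) = Add(80640, Rational(20, 3)) = Rational(241940, 3)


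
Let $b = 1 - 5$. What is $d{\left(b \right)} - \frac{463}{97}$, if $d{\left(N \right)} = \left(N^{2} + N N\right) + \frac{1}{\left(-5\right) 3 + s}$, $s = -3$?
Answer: $\frac{47441}{1746} \approx 27.171$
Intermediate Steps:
$b = -4$
$d{\left(N \right)} = - \frac{1}{18} + 2 N^{2}$ ($d{\left(N \right)} = \left(N^{2} + N N\right) + \frac{1}{\left(-5\right) 3 - 3} = \left(N^{2} + N^{2}\right) + \frac{1}{-15 - 3} = 2 N^{2} + \frac{1}{-18} = 2 N^{2} - \frac{1}{18} = - \frac{1}{18} + 2 N^{2}$)
$d{\left(b \right)} - \frac{463}{97} = \left(- \frac{1}{18} + 2 \left(-4\right)^{2}\right) - \frac{463}{97} = \left(- \frac{1}{18} + 2 \cdot 16\right) - \frac{463}{97} = \left(- \frac{1}{18} + 32\right) - \frac{463}{97} = \frac{575}{18} - \frac{463}{97} = \frac{47441}{1746}$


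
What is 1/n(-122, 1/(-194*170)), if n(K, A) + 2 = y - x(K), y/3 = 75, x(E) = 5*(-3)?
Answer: 1/238 ≈ 0.0042017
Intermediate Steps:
x(E) = -15
y = 225 (y = 3*75 = 225)
n(K, A) = 238 (n(K, A) = -2 + (225 - 1*(-15)) = -2 + (225 + 15) = -2 + 240 = 238)
1/n(-122, 1/(-194*170)) = 1/238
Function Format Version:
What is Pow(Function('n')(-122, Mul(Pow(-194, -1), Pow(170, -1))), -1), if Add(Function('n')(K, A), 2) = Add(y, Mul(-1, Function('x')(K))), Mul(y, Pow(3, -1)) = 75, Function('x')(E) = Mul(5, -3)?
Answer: Rational(1, 238) ≈ 0.0042017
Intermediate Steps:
Function('x')(E) = -15
y = 225 (y = Mul(3, 75) = 225)
Function('n')(K, A) = 238 (Function('n')(K, A) = Add(-2, Add(225, Mul(-1, -15))) = Add(-2, Add(225, 15)) = Add(-2, 240) = 238)
Pow(Function('n')(-122, Mul(Pow(-194, -1), Pow(170, -1))), -1) = Pow(238, -1) = Rational(1, 238)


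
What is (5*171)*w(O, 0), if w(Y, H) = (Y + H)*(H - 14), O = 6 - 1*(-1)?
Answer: -83790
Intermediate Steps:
O = 7 (O = 6 + 1 = 7)
w(Y, H) = (-14 + H)*(H + Y) (w(Y, H) = (H + Y)*(-14 + H) = (-14 + H)*(H + Y))
(5*171)*w(O, 0) = (5*171)*(0**2 - 14*0 - 14*7 + 0*7) = 855*(0 + 0 - 98 + 0) = 855*(-98) = -83790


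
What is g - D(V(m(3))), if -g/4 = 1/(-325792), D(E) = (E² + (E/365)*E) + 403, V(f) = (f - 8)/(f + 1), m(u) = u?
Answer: -1202717127/2972852 ≈ -404.57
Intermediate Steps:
V(f) = (-8 + f)/(1 + f)
D(E) = 403 + 366*E²/365 (D(E) = (E² + (E*(1/365))*E) + 403 = (E² + (E/365)*E) + 403 = (E² + E²/365) + 403 = 366*E²/365 + 403 = 403 + 366*E²/365)
g = 1/81448 (g = -4/(-325792) = -4*(-1/325792) = 1/81448 ≈ 1.2278e-5)
g - D(V(m(3))) = 1/81448 - (403 + 366*((-8 + 3)/(1 + 3))²/365) = 1/81448 - (403 + 366*(-5/4)²/365) = 1/81448 - (403 + (366/365)*(25/16)) = 1/81448 - (403 + 915/584) = 1/81448 - 1*236267/584 = 1/81448 - 236267/584 = -1202717127/2972852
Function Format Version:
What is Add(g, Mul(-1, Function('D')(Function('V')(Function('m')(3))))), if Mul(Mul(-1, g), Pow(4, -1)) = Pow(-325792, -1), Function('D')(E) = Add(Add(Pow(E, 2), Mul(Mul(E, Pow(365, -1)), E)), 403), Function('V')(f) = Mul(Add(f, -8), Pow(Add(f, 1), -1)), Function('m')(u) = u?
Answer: Rational(-1202717127, 2972852) ≈ -404.57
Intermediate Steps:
Function('V')(f) = Mul(Pow(Add(1, f), -1), Add(-8, f)) (Function('V')(f) = Mul(Add(-8, f), Pow(Add(1, f), -1)) = Mul(Pow(Add(1, f), -1), Add(-8, f)))
Function('D')(E) = Add(403, Mul(Rational(366, 365), Pow(E, 2))) (Function('D')(E) = Add(Add(Pow(E, 2), Mul(Mul(E, Rational(1, 365)), E)), 403) = Add(Add(Pow(E, 2), Mul(Mul(Rational(1, 365), E), E)), 403) = Add(Add(Pow(E, 2), Mul(Rational(1, 365), Pow(E, 2))), 403) = Add(Mul(Rational(366, 365), Pow(E, 2)), 403) = Add(403, Mul(Rational(366, 365), Pow(E, 2))))
g = Rational(1, 81448) (g = Mul(-4, Pow(-325792, -1)) = Mul(-4, Rational(-1, 325792)) = Rational(1, 81448) ≈ 1.2278e-5)
Add(g, Mul(-1, Function('D')(Function('V')(Function('m')(3))))) = Add(Rational(1, 81448), Mul(-1, Add(403, Mul(Rational(366, 365), Pow(Mul(Pow(Add(1, 3), -1), Add(-8, 3)), 2))))) = Add(Rational(1, 81448), Mul(-1, Add(403, Mul(Rational(366, 365), Pow(Mul(Pow(4, -1), -5), 2))))) = Add(Rational(1, 81448), Mul(-1, Add(403, Mul(Rational(366, 365), Pow(Mul(Rational(1, 4), -5), 2))))) = Add(Rational(1, 81448), Mul(-1, Add(403, Mul(Rational(366, 365), Pow(Rational(-5, 4), 2))))) = Add(Rational(1, 81448), Mul(-1, Add(403, Mul(Rational(366, 365), Rational(25, 16))))) = Add(Rational(1, 81448), Mul(-1, Add(403, Rational(915, 584)))) = Add(Rational(1, 81448), Mul(-1, Rational(236267, 584))) = Add(Rational(1, 81448), Rational(-236267, 584)) = Rational(-1202717127, 2972852)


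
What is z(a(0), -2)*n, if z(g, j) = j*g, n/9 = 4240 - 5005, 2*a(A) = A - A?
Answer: 0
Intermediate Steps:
a(A) = 0 (a(A) = (A - A)/2 = (½)*0 = 0)
n = -6885 (n = 9*(4240 - 5005) = 9*(-765) = -6885)
z(g, j) = g*j
z(a(0), -2)*n = (0*(-2))*(-6885) = 0*(-6885) = 0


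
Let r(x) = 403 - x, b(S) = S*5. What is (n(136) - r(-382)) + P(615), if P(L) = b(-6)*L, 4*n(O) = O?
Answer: -19201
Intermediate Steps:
n(O) = O/4
b(S) = 5*S
P(L) = -30*L (P(L) = (5*(-6))*L = -30*L)
(n(136) - r(-382)) + P(615) = ((¼)*136 - (403 - 1*(-382))) - 30*615 = (34 - (403 + 382)) - 18450 = (34 - 1*785) - 18450 = (34 - 785) - 18450 = -751 - 18450 = -19201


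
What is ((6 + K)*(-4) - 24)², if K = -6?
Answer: 576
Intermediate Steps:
((6 + K)*(-4) - 24)² = ((6 - 6)*(-4) - 24)² = (0*(-4) - 24)² = (0 - 24)² = (-24)² = 576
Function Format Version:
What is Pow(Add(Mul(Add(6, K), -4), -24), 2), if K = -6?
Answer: 576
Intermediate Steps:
Pow(Add(Mul(Add(6, K), -4), -24), 2) = Pow(Add(Mul(Add(6, -6), -4), -24), 2) = Pow(Add(Mul(0, -4), -24), 2) = Pow(Add(0, -24), 2) = Pow(-24, 2) = 576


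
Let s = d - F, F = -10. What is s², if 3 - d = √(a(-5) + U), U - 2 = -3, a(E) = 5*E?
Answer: (13 - I*√26)² ≈ 143.0 - 132.57*I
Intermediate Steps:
U = -1 (U = 2 - 3 = -1)
d = 3 - I*√26 (d = 3 - √(5*(-5) - 1) = 3 - √(-25 - 1) = 3 - √(-26) = 3 - I*√26 ≈ 3.0 - 5.099*I)
s = 13 - I*√26 (s = (3 - I*√26) - 1*(-10) = (3 - I*√26) + 10 = 13 - I*√26 ≈ 13.0 - 5.099*I)
s² = (13 - I*√26)²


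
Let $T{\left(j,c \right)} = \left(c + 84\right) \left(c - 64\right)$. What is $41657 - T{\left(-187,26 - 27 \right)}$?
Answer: $47052$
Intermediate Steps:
$T{\left(j,c \right)} = \left(-64 + c\right) \left(84 + c\right)$ ($T{\left(j,c \right)} = \left(84 + c\right) \left(-64 + c\right) = \left(-64 + c\right) \left(84 + c\right)$)
$41657 - T{\left(-187,26 - 27 \right)} = 41657 - \left(-5376 + \left(26 - 27\right)^{2} + 20 \left(26 - 27\right)\right) = 41657 - \left(-5376 + \left(-1\right)^{2} + 20 \left(-1\right)\right) = 41657 - \left(-5376 + 1 - 20\right) = 41657 - -5395 = 41657 + 5395 = 47052$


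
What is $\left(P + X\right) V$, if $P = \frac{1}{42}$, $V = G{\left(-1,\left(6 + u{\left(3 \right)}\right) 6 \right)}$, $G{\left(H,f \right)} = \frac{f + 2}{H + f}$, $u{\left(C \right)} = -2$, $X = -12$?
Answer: $- \frac{6539}{483} \approx -13.538$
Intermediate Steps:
$G{\left(H,f \right)} = \frac{2 + f}{H + f}$
$V = \frac{26}{23}$ ($V = \frac{2 + \left(6 - 2\right) 6}{-1 + \left(6 - 2\right) 6} = \frac{2 + 4 \cdot 6}{-1 + 4 \cdot 6} = \frac{2 + 24}{-1 + 24} = \frac{1}{23} \cdot 26 = \frac{26}{23} \approx 1.1304$)
$P = \frac{1}{42} \approx 0.02381$
$\left(P + X\right) V = \left(\frac{1}{42} - 12\right) \frac{26}{23} = \left(- \frac{503}{42}\right) \frac{26}{23} = - \frac{6539}{483}$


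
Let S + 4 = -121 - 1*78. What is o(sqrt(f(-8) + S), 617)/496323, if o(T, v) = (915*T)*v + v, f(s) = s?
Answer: 617/496323 + 188185*I*sqrt(211)/165441 ≈ 0.0012431 + 16.523*I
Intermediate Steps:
S = -203 (S = -4 + (-121 - 1*78) = -4 + (-121 - 78) = -4 - 199 = -203)
o(T, v) = v + 915*T*v (o(T, v) = 915*T*v + v = v + 915*T*v)
o(sqrt(f(-8) + S), 617)/496323 = (617*(1 + 915*sqrt(-8 - 203)))/496323 = (617*(1 + 915*sqrt(-211)))*(1/496323) = (617*(1 + 915*(I*sqrt(211))))*(1/496323) = (617*(1 + 915*I*sqrt(211)))*(1/496323) = (617 + 564555*I*sqrt(211))*(1/496323) = 617/496323 + 188185*I*sqrt(211)/165441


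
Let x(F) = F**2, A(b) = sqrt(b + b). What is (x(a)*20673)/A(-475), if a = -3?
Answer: -186057*I*sqrt(38)/190 ≈ -6036.5*I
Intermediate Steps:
A(b) = sqrt(2)*sqrt(b) (A(b) = sqrt(2*b) = sqrt(2)*sqrt(b))
(x(a)*20673)/A(-475) = ((-3)**2*20673)/((sqrt(2)*sqrt(-475))) = (9*20673)/((sqrt(2)*(5*I*sqrt(19)))) = 186057/((5*I*sqrt(38))) = 186057*(-I*sqrt(38)/190) = -186057*I*sqrt(38)/190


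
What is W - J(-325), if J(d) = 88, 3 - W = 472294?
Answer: -472379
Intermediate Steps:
W = -472291 (W = 3 - 1*472294 = 3 - 472294 = -472291)
W - J(-325) = -472291 - 1*88 = -472291 - 88 = -472379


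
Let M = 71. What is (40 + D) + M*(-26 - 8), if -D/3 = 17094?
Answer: -53656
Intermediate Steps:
D = -51282 (D = -3*17094 = -51282)
(40 + D) + M*(-26 - 8) = (40 - 51282) + 71*(-26 - 8) = -51242 + 71*(-34) = -51242 - 2414 = -53656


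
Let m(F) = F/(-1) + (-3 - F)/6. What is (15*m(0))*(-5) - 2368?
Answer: -4661/2 ≈ -2330.5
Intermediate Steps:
m(F) = -1/2 - 7*F/6 (m(F) = F*(-1) + (-3 - F)*(1/6) = -F + (-1/2 - F/6) = -1/2 - 7*F/6)
(15*m(0))*(-5) - 2368 = (15*(-1/2 - 7/6*0))*(-5) - 2368 = (15*(-1/2 + 0))*(-5) - 2368 = (15*(-1/2))*(-5) - 2368 = -15/2*(-5) - 2368 = 75/2 - 2368 = -4661/2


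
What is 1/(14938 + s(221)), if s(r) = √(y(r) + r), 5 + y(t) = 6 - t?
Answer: 1/14939 ≈ 6.6939e-5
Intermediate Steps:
y(t) = 1 - t (y(t) = -5 + (6 - t) = 1 - t)
s(r) = 1 (s(r) = √((1 - r) + r) = √1 = 1)
1/(14938 + s(221)) = 1/(14938 + 1) = 1/14939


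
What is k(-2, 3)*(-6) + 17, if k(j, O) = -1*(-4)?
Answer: -7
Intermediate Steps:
k(j, O) = 4
k(-2, 3)*(-6) + 17 = 4*(-6) + 17 = -24 + 17 = -7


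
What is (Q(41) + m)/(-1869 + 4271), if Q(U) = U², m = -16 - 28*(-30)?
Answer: 2505/2402 ≈ 1.0429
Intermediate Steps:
m = 824 (m = -16 + 840 = 824)
(Q(41) + m)/(-1869 + 4271) = (41² + 824)/(-1869 + 4271) = (1681 + 824)/2402 = 2505*(1/2402) = 2505/2402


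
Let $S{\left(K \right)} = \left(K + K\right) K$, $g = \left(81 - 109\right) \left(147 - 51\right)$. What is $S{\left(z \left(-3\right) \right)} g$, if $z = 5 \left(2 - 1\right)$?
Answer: $-1209600$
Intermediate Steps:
$z = 5$ ($z = 5 \cdot 1 = 5$)
$g = -2688$ ($g = \left(-28\right) 96 = -2688$)
$S{\left(K \right)} = 2 K^{2}$ ($S{\left(K \right)} = 2 K K = 2 K^{2}$)
$S{\left(z \left(-3\right) \right)} g = 2 \left(5 \left(-3\right)\right)^{2} \left(-2688\right) = 2 \left(-15\right)^{2} \left(-2688\right) = 2 \cdot 225 \left(-2688\right) = 450 \left(-2688\right) = -1209600$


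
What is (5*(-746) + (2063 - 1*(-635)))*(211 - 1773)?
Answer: 1611984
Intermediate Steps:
(5*(-746) + (2063 - 1*(-635)))*(211 - 1773) = (-3730 + (2063 + 635))*(-1562) = (-3730 + 2698)*(-1562) = -1032*(-1562) = 1611984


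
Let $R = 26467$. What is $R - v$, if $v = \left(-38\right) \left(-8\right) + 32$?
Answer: $26131$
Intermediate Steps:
$v = 336$ ($v = 304 + 32 = 336$)
$R - v = 26467 - 336 = 26131$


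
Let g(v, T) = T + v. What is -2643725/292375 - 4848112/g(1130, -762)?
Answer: -3546099092/268985 ≈ -13183.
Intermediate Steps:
-2643725/292375 - 4848112/g(1130, -762) = -2643725/292375 - 4848112/(-762 + 1130) = -2643725*1/292375 - 4848112/368 = -105749/11695 - 4848112*1/368 = -105749/11695 - 303007/23 = -3546099092/268985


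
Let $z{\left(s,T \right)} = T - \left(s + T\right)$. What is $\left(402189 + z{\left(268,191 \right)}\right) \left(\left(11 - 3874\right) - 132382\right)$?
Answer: $-54759726645$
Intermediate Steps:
$z{\left(s,T \right)} = - s$ ($z{\left(s,T \right)} = T - \left(T + s\right) = - s$)
$\left(402189 + z{\left(268,191 \right)}\right) \left(\left(11 - 3874\right) - 132382\right) = \left(402189 - 268\right) \left(\left(11 - 3874\right) - 132382\right) = 401921 \left(-3863 - 132382\right) = 401921 \left(-136245\right) = -54759726645$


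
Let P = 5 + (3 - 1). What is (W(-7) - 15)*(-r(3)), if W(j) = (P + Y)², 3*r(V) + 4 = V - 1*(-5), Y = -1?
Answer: -28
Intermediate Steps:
P = 7 (P = 5 + 2 = 7)
r(V) = ⅓ + V/3 (r(V) = -4/3 + (V - 1*(-5))/3 = -4/3 + (V + 5)/3 = -4/3 + (5 + V)/3 = -4/3 + (5/3 + V/3) = ⅓ + V/3)
W(j) = 36 (W(j) = (7 - 1)² = 6² = 36)
(W(-7) - 15)*(-r(3)) = (36 - 15)*(-(⅓ + (⅓)*3)) = 21*(-(⅓ + 1)) = 21*(-1*4/3) = 21*(-4/3) = -28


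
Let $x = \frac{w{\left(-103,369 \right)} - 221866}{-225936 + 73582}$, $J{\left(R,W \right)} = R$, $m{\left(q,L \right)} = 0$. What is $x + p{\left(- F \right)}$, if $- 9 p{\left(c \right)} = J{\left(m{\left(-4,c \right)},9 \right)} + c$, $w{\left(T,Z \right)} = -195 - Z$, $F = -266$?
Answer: $- \frac{19262147}{685593} \approx -28.096$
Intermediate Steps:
$x = \frac{111215}{76177}$ ($x = \frac{\left(-195 - 369\right) - 221866}{-225936 + 73582} = \frac{\left(-195 - 369\right) - 221866}{-152354} = \left(-564 - 221866\right) \left(- \frac{1}{152354}\right) = \left(-222430\right) \left(- \frac{1}{152354}\right) = \frac{111215}{76177} \approx 1.46$)
$p{\left(c \right)} = - \frac{c}{9}$ ($p{\left(c \right)} = - \frac{0 + c}{9} = - \frac{c}{9}$)
$x + p{\left(- F \right)} = \frac{111215}{76177} - \frac{\left(-1\right) \left(-266\right)}{9} = \frac{111215}{76177} - \frac{266}{9} = - \frac{19262147}{685593}$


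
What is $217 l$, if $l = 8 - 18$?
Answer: $-2170$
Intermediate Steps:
$l = -10$ ($l = 8 - 18 = -10$)
$217 l = 217 \left(-10\right) = -2170$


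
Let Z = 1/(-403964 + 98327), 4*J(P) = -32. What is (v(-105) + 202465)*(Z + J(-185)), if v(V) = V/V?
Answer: -495049009202/305637 ≈ -1.6197e+6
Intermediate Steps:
J(P) = -8 (J(P) = (1/4)*(-32) = -8)
v(V) = 1
Z = -1/305637 (Z = 1/(-305637) = -1/305637 ≈ -3.2719e-6)
(v(-105) + 202465)*(Z + J(-185)) = (1 + 202465)*(-1/305637 - 8) = 202466*(-2445097/305637) = -495049009202/305637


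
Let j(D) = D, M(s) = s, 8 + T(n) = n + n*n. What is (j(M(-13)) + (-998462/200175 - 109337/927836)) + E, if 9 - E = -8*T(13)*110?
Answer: 28437220743648593/185729571300 ≈ 1.5311e+5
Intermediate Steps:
T(n) = -8 + n + n**2 (T(n) = -8 + (n + n*n) = -8 + (n + n**2) = -8 + n + n**2)
E = 153129 (E = 9 - (-8*(-8 + 13 + 13**2))*110 = 9 - (-8*(-8 + 13 + 169))*110 = 9 - (-8*174)*110 = 9 - (-1392)*110 = 9 - 1*(-153120) = 9 + 153120 = 153129)
(j(M(-13)) + (-998462/200175 - 109337/927836)) + E = (-13 + (-998462/200175 - 109337/927836)) + 153129 = (-13 - 948295522207/185729571300) + 153129 = -3362779949107/185729571300 + 153129 = 28437220743648593/185729571300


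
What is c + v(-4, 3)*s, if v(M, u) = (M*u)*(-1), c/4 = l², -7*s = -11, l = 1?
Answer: 160/7 ≈ 22.857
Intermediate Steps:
s = 11/7 (s = -⅐*(-11) = 11/7 ≈ 1.5714)
c = 4 (c = 4*1² = 4*1 = 4)
v(M, u) = -M*u
c + v(-4, 3)*s = 4 - 1*(-4)*3*(11/7) = 4 + 12*(11/7) = 4 + 132/7 = 160/7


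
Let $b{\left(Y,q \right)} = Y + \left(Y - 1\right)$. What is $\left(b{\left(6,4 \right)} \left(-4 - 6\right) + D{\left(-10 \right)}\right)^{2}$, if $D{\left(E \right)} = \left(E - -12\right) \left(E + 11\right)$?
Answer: $11664$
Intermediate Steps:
$b{\left(Y,q \right)} = -1 + 2 Y$ ($b{\left(Y,q \right)} = Y + \left(-1 + Y\right) = -1 + 2 Y$)
$D{\left(E \right)} = \left(11 + E\right) \left(12 + E\right)$ ($D{\left(E \right)} = \left(E + 12\right) \left(11 + E\right) = \left(12 + E\right) \left(11 + E\right) = \left(11 + E\right) \left(12 + E\right)$)
$\left(b{\left(6,4 \right)} \left(-4 - 6\right) + D{\left(-10 \right)}\right)^{2} = \left(\left(-1 + 2 \cdot 6\right) \left(-4 - 6\right) + \left(132 + \left(-10\right)^{2} + 23 \left(-10\right)\right)\right)^{2} = \left(\left(-1 + 12\right) \left(-10\right) + \left(132 + 100 - 230\right)\right)^{2} = \left(11 \left(-10\right) + 2\right)^{2} = \left(-110 + 2\right)^{2} = \left(-108\right)^{2} = 11664$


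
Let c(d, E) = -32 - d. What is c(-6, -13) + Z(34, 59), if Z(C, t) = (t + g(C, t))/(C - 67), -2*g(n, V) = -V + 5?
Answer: -944/33 ≈ -28.606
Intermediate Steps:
g(n, V) = -5/2 + V/2 (g(n, V) = -(-V + 5)/2 = -(5 - V)/2 = -5/2 + V/2)
Z(C, t) = (-5/2 + 3*t/2)/(-67 + C) (Z(C, t) = (t + (-5/2 + t/2))/(C - 67) = (-5/2 + 3*t/2)/(-67 + C))
c(-6, -13) + Z(34, 59) = (-32 - 1*(-6)) + (-5 + 3*59)/(2*(-67 + 34)) = (-32 + 6) + (½)*(-5 + 177)/(-33) = -26 + (½)*(-1/33)*172 = -26 - 86/33 = -944/33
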